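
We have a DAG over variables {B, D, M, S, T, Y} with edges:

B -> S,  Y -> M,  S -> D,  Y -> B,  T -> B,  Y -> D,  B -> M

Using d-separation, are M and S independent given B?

4 paths connect M and S; each must be blocked for d-separation to hold:
  1. M ← Y → B → S — Y:fork[open]; B:chain[blocks] ⇒ blocked
  2. M ← Y → D ← S — Y:fork[open]; D:collider[blocks] ⇒ blocked
  3. M ← B ← Y → D ← S — B:chain[blocks]; Y:fork[open]; D:collider[blocks] ⇒ blocked
  4. M ← B → S — B:fork[blocks] ⇒ blocked
All paths are blocked; M ⊥ S | {B} holds.

Yes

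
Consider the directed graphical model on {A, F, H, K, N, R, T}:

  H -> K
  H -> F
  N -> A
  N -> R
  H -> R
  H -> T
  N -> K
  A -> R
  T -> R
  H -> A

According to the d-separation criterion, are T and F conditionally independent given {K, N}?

Enumerating the 6 paths from T to F and testing each for blocking by {K, N}:
Path 1: T ← H → F
  H is a fork and H is not conditioned on — no node blocks this path, so it is active.
Path 2: T → R ← N → A ← H → F
  R is a collider here and neither R nor any of its descendants is conditioned on, so the collider stays closed — the path is blocked at R.
Path 3: T → R ← N → K ← H → F
  R is a collider here and neither R nor any of its descendants is conditioned on, so the collider stays closed — the path is blocked at R.
Path 4: T → R ← A ← N → K ← H → F
  R is a collider here and neither R nor any of its descendants is conditioned on, so the collider stays closed — the path is blocked at R.
Path 5: T → R ← A ← H → F
  R is a collider here and neither R nor any of its descendants is conditioned on, so the collider stays closed — the path is blocked at R.
Path 6: T → R ← H → F
  R is a collider here and neither R nor any of its descendants is conditioned on, so the collider stays closed — the path is blocked at R.
Because an active path exists, T and F are not d-separated.

No — T and F are not d-separated given {K, N}.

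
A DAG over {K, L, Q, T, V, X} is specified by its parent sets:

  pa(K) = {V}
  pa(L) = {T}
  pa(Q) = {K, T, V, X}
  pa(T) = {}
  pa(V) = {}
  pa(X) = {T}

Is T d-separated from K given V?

We examine all 4 paths between T and K:
Path 1: T → X → Q ← V → K
  Q is a collider here and neither Q nor any of its descendants is conditioned on, so the collider stays closed — the path is blocked at Q.
Path 2: T → X → Q ← K
  Q is a collider here and neither Q nor any of its descendants is conditioned on, so the collider stays closed — the path is blocked at Q.
Path 3: T → Q ← V → K
  Q is a collider here and neither Q nor any of its descendants is conditioned on, so the collider stays closed — the path is blocked at Q.
Path 4: T → Q ← K
  Q is a collider here and neither Q nor any of its descendants is conditioned on, so the collider stays closed — the path is blocked at Q.
Since every path is blocked, d-separation holds.

Yes — T and K are d-separated given {V}.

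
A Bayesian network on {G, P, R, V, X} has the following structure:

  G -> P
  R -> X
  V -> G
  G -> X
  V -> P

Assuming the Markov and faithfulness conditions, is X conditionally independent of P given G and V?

2 paths connect X and P; each must be blocked for d-separation to hold:
Path 1: X ← G ← V → P
  G is a chain here and G is conditioned on, so the path is blocked at G.
Path 2: X ← G → P
  G is a fork here and G is conditioned on, so the path is blocked at G.
Since every path is blocked, d-separation holds.

Yes — X and P are d-separated given {G, V}.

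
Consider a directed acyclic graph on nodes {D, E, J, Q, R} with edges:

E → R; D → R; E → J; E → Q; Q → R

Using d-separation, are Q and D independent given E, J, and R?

We examine all 2 paths between Q and D:
  1. Q ← E → R ← D — E:fork[blocks]; R:collider[open] ⇒ blocked
  2. Q → R ← D — R:collider[open] ⇒ active
Since the path Q → R ← D is active, Q and D are not d-separated given {E, J, R}.

No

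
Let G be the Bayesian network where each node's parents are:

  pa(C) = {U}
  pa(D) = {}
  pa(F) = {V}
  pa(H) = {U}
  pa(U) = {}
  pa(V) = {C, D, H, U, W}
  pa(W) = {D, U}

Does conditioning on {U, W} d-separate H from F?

No

There are 5 undirected paths between H and F; checking each against the conditioning set {U, W}:
  1. H → V → F — V:chain[open] ⇒ active
  2. H ← U → C → V → F — U:fork[blocks]; C:chain[open]; V:chain[open] ⇒ blocked
  3. H ← U → V → F — U:fork[blocks]; V:chain[open] ⇒ blocked
  4. H ← U → W → V → F — U:fork[blocks]; W:chain[blocks]; V:chain[open] ⇒ blocked
  5. H ← U → W ← D → V → F — U:fork[blocks]; W:collider[open]; D:fork[open]; V:chain[open] ⇒ blocked
Because an active path exists, H and F are not d-separated.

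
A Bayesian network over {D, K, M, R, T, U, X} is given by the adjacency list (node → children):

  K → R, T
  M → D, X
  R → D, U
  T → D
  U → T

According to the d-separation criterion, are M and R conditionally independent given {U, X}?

3 paths connect M and R; each must be blocked for d-separation to hold:
  1. M → D ← T ← U ← R — D:collider[blocks]; T:chain[open]; U:chain[blocks] ⇒ blocked
  2. M → D ← T ← K → R — D:collider[blocks]; T:chain[open]; K:fork[open] ⇒ blocked
  3. M → D ← R — D:collider[blocks] ⇒ blocked
All paths are blocked; M ⊥ R | {U, X} holds.

Yes — M and R are d-separated given {U, X}.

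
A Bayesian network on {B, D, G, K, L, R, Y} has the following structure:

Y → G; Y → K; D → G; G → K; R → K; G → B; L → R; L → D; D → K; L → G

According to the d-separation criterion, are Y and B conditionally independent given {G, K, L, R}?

Yes

We examine all 6 paths between Y and B:
Path 1: Y → K ← G → B
  G is a fork here and G is conditioned on, so the path is blocked at G.
Path 2: Y → K ← R ← L → G → B
  R is a chain here and R is conditioned on, so the path is blocked at R.
Path 3: Y → K ← R ← L → D → G → B
  R is a chain here and R is conditioned on, so the path is blocked at R.
Path 4: Y → K ← D → G → B
  G is a chain here and G is conditioned on, so the path is blocked at G.
Path 5: Y → K ← D ← L → G → B
  L is a fork here and L is conditioned on, so the path is blocked at L.
Path 6: Y → G → B
  G is a chain here and G is conditioned on, so the path is blocked at G.
Every path is blocked, so Y and B are d-separated given {G, K, L, R}.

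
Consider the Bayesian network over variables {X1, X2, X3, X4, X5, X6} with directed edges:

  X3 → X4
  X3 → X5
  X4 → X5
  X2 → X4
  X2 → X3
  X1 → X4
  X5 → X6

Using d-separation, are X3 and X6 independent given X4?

No

We examine all 3 paths between X3 and X6:
Path 1: X3 → X5 → X6
  X5 is a chain and X5 is not conditioned on — no node blocks this path, so it is active.
Path 2: X3 → X4 → X5 → X6
  X4 is a chain here and X4 is conditioned on, so the path is blocked at X4.
Path 3: X3 ← X2 → X4 → X5 → X6
  X4 is a chain here and X4 is conditioned on, so the path is blocked at X4.
Since the path X3 → X5 → X6 is active, X3 and X6 are not d-separated given {X4}.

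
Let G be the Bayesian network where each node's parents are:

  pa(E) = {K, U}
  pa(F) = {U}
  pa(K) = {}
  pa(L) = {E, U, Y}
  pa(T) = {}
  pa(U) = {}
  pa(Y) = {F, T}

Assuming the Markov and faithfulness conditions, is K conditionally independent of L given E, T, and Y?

We examine all 3 paths between K and L:
Path 1: K → E ← U → F → Y → L
  Y is a chain here and Y is conditioned on, so the path is blocked at Y.
Path 2: K → E ← U → L
  E is a collider and E is conditioned on, which opens it; U is a fork and U is not conditioned on — no node blocks this path, so it is active.
Path 3: K → E → L
  E is a chain here and E is conditioned on, so the path is blocked at E.
Since the path K → E ← U → L is active, K and L are not d-separated given {E, T, Y}.

No — K and L are not d-separated given {E, T, Y}.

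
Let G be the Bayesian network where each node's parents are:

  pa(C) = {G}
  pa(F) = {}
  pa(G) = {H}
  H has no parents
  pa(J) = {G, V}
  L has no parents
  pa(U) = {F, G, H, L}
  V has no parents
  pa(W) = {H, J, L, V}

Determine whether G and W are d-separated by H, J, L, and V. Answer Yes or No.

6 paths connect G and W; each must be blocked for d-separation to hold:
  1. G ← H → U ← L → W — H:fork[blocks]; U:collider[blocks]; L:fork[blocks] ⇒ blocked
  2. G ← H → W — H:fork[blocks] ⇒ blocked
  3. G → U ← H → W — U:collider[blocks]; H:fork[blocks] ⇒ blocked
  4. G → U ← L → W — U:collider[blocks]; L:fork[blocks] ⇒ blocked
  5. G → J ← V → W — J:collider[open]; V:fork[blocks] ⇒ blocked
  6. G → J → W — J:chain[blocks] ⇒ blocked
Since every path is blocked, d-separation holds.

Yes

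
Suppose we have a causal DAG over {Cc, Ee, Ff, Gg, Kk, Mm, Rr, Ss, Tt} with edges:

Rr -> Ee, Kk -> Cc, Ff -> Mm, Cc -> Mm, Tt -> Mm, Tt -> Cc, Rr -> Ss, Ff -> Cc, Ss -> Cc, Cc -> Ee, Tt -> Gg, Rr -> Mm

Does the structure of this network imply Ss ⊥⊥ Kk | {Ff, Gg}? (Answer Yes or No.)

We examine all 5 paths between Ss and Kk:
  1. Ss ← Rr → Ee ← Cc ← Kk — Rr:fork[open]; Ee:collider[blocks]; Cc:chain[open] ⇒ blocked
  2. Ss ← Rr → Mm ← Tt → Cc ← Kk — Rr:fork[open]; Mm:collider[blocks]; Tt:fork[open]; Cc:collider[blocks] ⇒ blocked
  3. Ss ← Rr → Mm ← Ff → Cc ← Kk — Rr:fork[open]; Mm:collider[blocks]; Ff:fork[blocks]; Cc:collider[blocks] ⇒ blocked
  4. Ss ← Rr → Mm ← Cc ← Kk — Rr:fork[open]; Mm:collider[blocks]; Cc:chain[open] ⇒ blocked
  5. Ss → Cc ← Kk — Cc:collider[blocks] ⇒ blocked
Every path is blocked, so Ss and Kk are d-separated given {Ff, Gg}.

Yes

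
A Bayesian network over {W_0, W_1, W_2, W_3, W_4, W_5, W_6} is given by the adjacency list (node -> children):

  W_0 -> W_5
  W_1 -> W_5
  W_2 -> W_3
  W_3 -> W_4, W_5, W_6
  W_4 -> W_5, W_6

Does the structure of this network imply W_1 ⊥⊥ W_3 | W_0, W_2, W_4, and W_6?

Yes — W_1 and W_3 are d-separated given {W_0, W_2, W_4, W_6}.

Enumerating the 3 paths from W_1 to W_3 and testing each for blocking by {W_0, W_2, W_4, W_6}:
Path 1: W_1 → W_5 ← W_3
  W_5 is a collider here and neither W_5 nor any of its descendants is conditioned on, so the collider stays closed — the path is blocked at W_5.
Path 2: W_1 → W_5 ← W_4 → W_6 ← W_3
  W_5 is a collider here and neither W_5 nor any of its descendants is conditioned on, so the collider stays closed — the path is blocked at W_5.
Path 3: W_1 → W_5 ← W_4 ← W_3
  W_5 is a collider here and neither W_5 nor any of its descendants is conditioned on, so the collider stays closed — the path is blocked at W_5.
All paths are blocked; W_1 ⊥ W_3 | {W_0, W_2, W_4, W_6} holds.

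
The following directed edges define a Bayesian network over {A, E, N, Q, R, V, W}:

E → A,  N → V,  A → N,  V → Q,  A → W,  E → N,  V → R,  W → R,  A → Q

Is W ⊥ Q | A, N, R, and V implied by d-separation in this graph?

Yes — W and Q are d-separated given {A, N, R, V}.

Enumerating the 6 paths from W to Q and testing each for blocking by {A, N, R, V}:
Path 1: W ← A → N → V → Q
  A is a fork here and A is conditioned on, so the path is blocked at A.
Path 2: W ← A → Q
  A is a fork here and A is conditioned on, so the path is blocked at A.
Path 3: W ← A ← E → N → V → Q
  A is a chain here and A is conditioned on, so the path is blocked at A.
Path 4: W → R ← V ← N ← A → Q
  V is a chain here and V is conditioned on, so the path is blocked at V.
Path 5: W → R ← V ← N ← E → A → Q
  V is a chain here and V is conditioned on, so the path is blocked at V.
Path 6: W → R ← V → Q
  V is a fork here and V is conditioned on, so the path is blocked at V.
Since every path is blocked, d-separation holds.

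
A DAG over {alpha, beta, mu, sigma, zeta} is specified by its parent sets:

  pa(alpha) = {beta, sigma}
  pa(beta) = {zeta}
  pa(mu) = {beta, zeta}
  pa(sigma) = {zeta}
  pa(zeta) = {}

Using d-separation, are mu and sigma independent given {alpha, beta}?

No

We examine all 4 paths between mu and sigma:
Path 1: mu ← beta → alpha ← sigma
  beta is a fork here and beta is conditioned on, so the path is blocked at beta.
Path 2: mu ← beta ← zeta → sigma
  beta is a chain here and beta is conditioned on, so the path is blocked at beta.
Path 3: mu ← zeta → sigma
  zeta is a fork and zeta is not conditioned on — no node blocks this path, so it is active.
Path 4: mu ← zeta → beta → alpha ← sigma
  beta is a chain here and beta is conditioned on, so the path is blocked at beta.
At least one path is unblocked, so d-separation fails.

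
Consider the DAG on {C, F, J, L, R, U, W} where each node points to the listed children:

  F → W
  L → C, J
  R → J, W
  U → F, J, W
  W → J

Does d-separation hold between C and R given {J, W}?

We examine all 4 paths between C and R:
Path 1: C ← L → J ← R
  L is a fork and L is not conditioned on; J is a collider and J is conditioned on, which opens it — no node blocks this path, so it is active.
Path 2: C ← L → J ← W ← R
  W is a chain here and W is conditioned on, so the path is blocked at W.
Path 3: C ← L → J ← U → W ← R
  L is a fork and L is not conditioned on; J is a collider and J is conditioned on, which opens it; U is a fork and U is not conditioned on; W is a collider and W is conditioned on, which opens it — no node blocks this path, so it is active.
Path 4: C ← L → J ← U → F → W ← R
  L is a fork and L is not conditioned on; J is a collider and J is conditioned on, which opens it; U is a fork and U is not conditioned on; F is a chain and F is not conditioned on; W is a collider and W is conditioned on, which opens it — no node blocks this path, so it is active.
Since the path C ← L → J ← R is active, C and R are not d-separated given {J, W}.

No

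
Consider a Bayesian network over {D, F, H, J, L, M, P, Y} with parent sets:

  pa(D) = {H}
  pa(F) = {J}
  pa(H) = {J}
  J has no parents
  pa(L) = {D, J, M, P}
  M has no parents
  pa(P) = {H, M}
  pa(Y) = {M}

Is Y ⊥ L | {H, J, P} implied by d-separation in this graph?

No

We examine all 4 paths between Y and L:
Path 1: Y ← M → L
  M is a fork and M is not conditioned on — no node blocks this path, so it is active.
Path 2: Y ← M → P → L
  P is a chain here and P is conditioned on, so the path is blocked at P.
Path 3: Y ← M → P ← H → D → L
  H is a fork here and H is conditioned on, so the path is blocked at H.
Path 4: Y ← M → P ← H ← J → L
  H is a chain here and H is conditioned on, so the path is blocked at H.
At least one path is unblocked, so d-separation fails.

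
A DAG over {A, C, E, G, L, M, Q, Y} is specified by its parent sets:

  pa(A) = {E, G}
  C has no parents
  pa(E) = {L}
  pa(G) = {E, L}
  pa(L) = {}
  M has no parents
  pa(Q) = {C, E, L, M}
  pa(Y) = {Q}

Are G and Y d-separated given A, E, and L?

There are 6 undirected paths between G and Y; checking each against the conditioning set {A, E, L}:
Path 1: G ← E ← L → Q → Y
  E is a chain here and E is conditioned on, so the path is blocked at E.
Path 2: G ← E → Q → Y
  E is a fork here and E is conditioned on, so the path is blocked at E.
Path 3: G → A ← E ← L → Q → Y
  E is a chain here and E is conditioned on, so the path is blocked at E.
Path 4: G → A ← E → Q → Y
  E is a fork here and E is conditioned on, so the path is blocked at E.
Path 5: G ← L → E → Q → Y
  L is a fork here and L is conditioned on, so the path is blocked at L.
Path 6: G ← L → Q → Y
  L is a fork here and L is conditioned on, so the path is blocked at L.
Every path is blocked, so G and Y are d-separated given {A, E, L}.

Yes — G and Y are d-separated given {A, E, L}.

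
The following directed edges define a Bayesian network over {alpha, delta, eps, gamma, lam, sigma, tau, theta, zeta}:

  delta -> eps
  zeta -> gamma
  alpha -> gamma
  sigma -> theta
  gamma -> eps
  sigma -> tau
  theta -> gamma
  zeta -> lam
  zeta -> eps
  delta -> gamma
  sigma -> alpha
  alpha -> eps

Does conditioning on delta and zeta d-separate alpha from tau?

There are 5 undirected paths between alpha and tau; checking each against the conditioning set {delta, zeta}:
Path 1: alpha → eps ← delta → gamma ← theta ← sigma → tau
  eps is a collider here and neither eps nor any of its descendants is conditioned on, so the collider stays closed — the path is blocked at eps.
Path 2: alpha → eps ← zeta → gamma ← theta ← sigma → tau
  eps is a collider here and neither eps nor any of its descendants is conditioned on, so the collider stays closed — the path is blocked at eps.
Path 3: alpha → eps ← gamma ← theta ← sigma → tau
  eps is a collider here and neither eps nor any of its descendants is conditioned on, so the collider stays closed — the path is blocked at eps.
Path 4: alpha ← sigma → tau
  sigma is a fork and sigma is not conditioned on — no node blocks this path, so it is active.
Path 5: alpha → gamma ← theta ← sigma → tau
  gamma is a collider here and neither gamma nor any of its descendants is conditioned on, so the collider stays closed — the path is blocked at gamma.
At least one path is unblocked, so d-separation fails.

No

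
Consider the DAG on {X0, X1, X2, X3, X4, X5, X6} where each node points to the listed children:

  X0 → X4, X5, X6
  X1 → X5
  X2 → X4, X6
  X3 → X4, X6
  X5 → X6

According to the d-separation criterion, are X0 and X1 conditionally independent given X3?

Yes

We examine all 4 paths between X0 and X1:
Path 1: X0 → X6 ← X5 ← X1
  X6 is a collider here and neither X6 nor any of its descendants is conditioned on, so the collider stays closed — the path is blocked at X6.
Path 2: X0 → X4 ← X3 → X6 ← X5 ← X1
  X4 is a collider here and neither X4 nor any of its descendants is conditioned on, so the collider stays closed — the path is blocked at X4.
Path 3: X0 → X4 ← X2 → X6 ← X5 ← X1
  X4 is a collider here and neither X4 nor any of its descendants is conditioned on, so the collider stays closed — the path is blocked at X4.
Path 4: X0 → X5 ← X1
  X5 is a collider here and neither X5 nor any of its descendants is conditioned on, so the collider stays closed — the path is blocked at X5.
Every path is blocked, so X0 and X1 are d-separated given {X3}.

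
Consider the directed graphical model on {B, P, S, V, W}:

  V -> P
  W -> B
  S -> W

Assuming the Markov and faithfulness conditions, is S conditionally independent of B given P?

No

There is one path between S and B:
Path 1: S → W → B
  W is a chain and W is not conditioned on — no node blocks this path, so it is active.
At least one path is unblocked, so d-separation fails.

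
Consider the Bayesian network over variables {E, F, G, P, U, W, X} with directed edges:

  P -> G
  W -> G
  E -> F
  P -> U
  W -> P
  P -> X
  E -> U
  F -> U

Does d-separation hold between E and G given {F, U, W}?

Enumerating the 4 paths from E to G and testing each for blocking by {F, U, W}:
Path 1: E → U ← P ← W → G
  W is a fork here and W is conditioned on, so the path is blocked at W.
Path 2: E → U ← P → G
  U is a collider and U is conditioned on, which opens it; P is a fork and P is not conditioned on — no node blocks this path, so it is active.
Path 3: E → F → U ← P ← W → G
  F is a chain here and F is conditioned on, so the path is blocked at F.
Path 4: E → F → U ← P → G
  F is a chain here and F is conditioned on, so the path is blocked at F.
Because an active path exists, E and G are not d-separated.

No — E and G are not d-separated given {F, U, W}.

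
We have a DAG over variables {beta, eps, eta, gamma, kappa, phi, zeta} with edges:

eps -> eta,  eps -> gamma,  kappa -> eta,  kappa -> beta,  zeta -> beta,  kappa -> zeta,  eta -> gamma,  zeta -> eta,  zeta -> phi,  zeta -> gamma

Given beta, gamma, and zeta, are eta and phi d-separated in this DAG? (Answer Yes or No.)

Yes — eta and phi are d-separated given {beta, gamma, zeta}.

There are 5 undirected paths between eta and phi; checking each against the conditioning set {beta, gamma, zeta}:
  1. eta → gamma ← zeta → phi — gamma:collider[open]; zeta:fork[blocks] ⇒ blocked
  2. eta ← kappa → zeta → phi — kappa:fork[open]; zeta:chain[blocks] ⇒ blocked
  3. eta ← kappa → beta ← zeta → phi — kappa:fork[open]; beta:collider[open]; zeta:fork[blocks] ⇒ blocked
  4. eta ← eps → gamma ← zeta → phi — eps:fork[open]; gamma:collider[open]; zeta:fork[blocks] ⇒ blocked
  5. eta ← zeta → phi — zeta:fork[blocks] ⇒ blocked
All paths are blocked; eta ⊥ phi | {beta, gamma, zeta} holds.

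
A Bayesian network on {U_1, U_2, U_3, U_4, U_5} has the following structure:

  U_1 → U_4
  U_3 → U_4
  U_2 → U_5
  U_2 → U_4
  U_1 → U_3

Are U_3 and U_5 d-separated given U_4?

No

We examine all 2 paths between U_3 and U_5:
Path 1: U_3 → U_4 ← U_2 → U_5
  U_4 is a collider and U_4 is conditioned on, which opens it; U_2 is a fork and U_2 is not conditioned on — no node blocks this path, so it is active.
Path 2: U_3 ← U_1 → U_4 ← U_2 → U_5
  U_1 is a fork and U_1 is not conditioned on; U_4 is a collider and U_4 is conditioned on, which opens it; U_2 is a fork and U_2 is not conditioned on — no node blocks this path, so it is active.
Since the path U_3 → U_4 ← U_2 → U_5 is active, U_3 and U_5 are not d-separated given {U_4}.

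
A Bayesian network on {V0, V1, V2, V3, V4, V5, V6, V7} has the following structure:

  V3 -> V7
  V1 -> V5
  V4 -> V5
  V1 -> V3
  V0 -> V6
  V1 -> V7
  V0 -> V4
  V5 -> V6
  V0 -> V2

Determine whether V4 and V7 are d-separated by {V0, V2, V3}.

4 paths connect V4 and V7; each must be blocked for d-separation to hold:
Path 1: V4 ← V0 → V6 ← V5 ← V1 → V3 → V7
  V0 is a fork here and V0 is conditioned on, so the path is blocked at V0.
Path 2: V4 ← V0 → V6 ← V5 ← V1 → V7
  V0 is a fork here and V0 is conditioned on, so the path is blocked at V0.
Path 3: V4 → V5 ← V1 → V3 → V7
  V5 is a collider here and neither V5 nor any of its descendants is conditioned on, so the collider stays closed — the path is blocked at V5.
Path 4: V4 → V5 ← V1 → V7
  V5 is a collider here and neither V5 nor any of its descendants is conditioned on, so the collider stays closed — the path is blocked at V5.
Every path is blocked, so V4 and V7 are d-separated given {V0, V2, V3}.

Yes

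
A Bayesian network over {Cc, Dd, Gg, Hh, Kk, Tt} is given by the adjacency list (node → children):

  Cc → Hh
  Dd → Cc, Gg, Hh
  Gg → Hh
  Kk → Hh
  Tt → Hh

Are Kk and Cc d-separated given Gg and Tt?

Enumerating the 3 paths from Kk to Cc and testing each for blocking by {Gg, Tt}:
Path 1: Kk → Hh ← Gg ← Dd → Cc
  Hh is a collider here and neither Hh nor any of its descendants is conditioned on, so the collider stays closed — the path is blocked at Hh.
Path 2: Kk → Hh ← Dd → Cc
  Hh is a collider here and neither Hh nor any of its descendants is conditioned on, so the collider stays closed — the path is blocked at Hh.
Path 3: Kk → Hh ← Cc
  Hh is a collider here and neither Hh nor any of its descendants is conditioned on, so the collider stays closed — the path is blocked at Hh.
Since every path is blocked, d-separation holds.

Yes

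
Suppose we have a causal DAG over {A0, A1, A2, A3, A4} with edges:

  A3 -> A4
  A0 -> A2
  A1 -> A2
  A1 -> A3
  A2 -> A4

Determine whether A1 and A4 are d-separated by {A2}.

2 paths connect A1 and A4; each must be blocked for d-separation to hold:
  1. A1 → A2 → A4 — A2:chain[blocks] ⇒ blocked
  2. A1 → A3 → A4 — A3:chain[open] ⇒ active
At least one path is unblocked, so d-separation fails.

No — A1 and A4 are not d-separated given {A2}.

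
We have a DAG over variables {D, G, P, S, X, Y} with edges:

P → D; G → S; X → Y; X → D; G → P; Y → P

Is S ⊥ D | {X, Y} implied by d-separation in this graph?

We examine all 2 paths between S and D:
  1. S ← G → P ← Y ← X → D — G:fork[open]; P:collider[blocks]; Y:chain[blocks]; X:fork[blocks] ⇒ blocked
  2. S ← G → P → D — G:fork[open]; P:chain[open] ⇒ active
At least one path is unblocked, so d-separation fails.

No — S and D are not d-separated given {X, Y}.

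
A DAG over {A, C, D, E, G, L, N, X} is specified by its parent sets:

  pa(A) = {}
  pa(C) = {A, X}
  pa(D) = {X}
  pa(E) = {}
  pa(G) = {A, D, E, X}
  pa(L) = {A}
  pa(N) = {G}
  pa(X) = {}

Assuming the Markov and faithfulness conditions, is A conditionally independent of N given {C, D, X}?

3 paths connect A and N; each must be blocked for d-separation to hold:
  1. A → C ← X → G → N — C:collider[open]; X:fork[blocks]; G:chain[open] ⇒ blocked
  2. A → C ← X → D → G → N — C:collider[open]; X:fork[blocks]; D:chain[blocks]; G:chain[open] ⇒ blocked
  3. A → G → N — G:chain[open] ⇒ active
Since the path A → G → N is active, A and N are not d-separated given {C, D, X}.

No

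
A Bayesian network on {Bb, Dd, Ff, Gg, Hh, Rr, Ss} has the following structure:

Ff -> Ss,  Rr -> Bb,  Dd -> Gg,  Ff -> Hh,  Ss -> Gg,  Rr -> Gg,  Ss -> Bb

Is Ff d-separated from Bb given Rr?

Enumerating the 2 paths from Ff to Bb and testing each for blocking by {Rr}:
  1. Ff → Ss → Bb — Ss:chain[open] ⇒ active
  2. Ff → Ss → Gg ← Rr → Bb — Ss:chain[open]; Gg:collider[blocks]; Rr:fork[blocks] ⇒ blocked
Since the path Ff → Ss → Bb is active, Ff and Bb are not d-separated given {Rr}.

No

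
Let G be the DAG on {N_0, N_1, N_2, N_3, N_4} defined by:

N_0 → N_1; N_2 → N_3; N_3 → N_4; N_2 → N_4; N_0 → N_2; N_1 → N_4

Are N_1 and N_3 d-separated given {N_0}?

There are 4 undirected paths between N_1 and N_3; checking each against the conditioning set {N_0}:
Path 1: N_1 → N_4 ← N_2 → N_3
  N_4 is a collider here and neither N_4 nor any of its descendants is conditioned on, so the collider stays closed — the path is blocked at N_4.
Path 2: N_1 → N_4 ← N_3
  N_4 is a collider here and neither N_4 nor any of its descendants is conditioned on, so the collider stays closed — the path is blocked at N_4.
Path 3: N_1 ← N_0 → N_2 → N_4 ← N_3
  N_0 is a fork here and N_0 is conditioned on, so the path is blocked at N_0.
Path 4: N_1 ← N_0 → N_2 → N_3
  N_0 is a fork here and N_0 is conditioned on, so the path is blocked at N_0.
Every path is blocked, so N_1 and N_3 are d-separated given {N_0}.

Yes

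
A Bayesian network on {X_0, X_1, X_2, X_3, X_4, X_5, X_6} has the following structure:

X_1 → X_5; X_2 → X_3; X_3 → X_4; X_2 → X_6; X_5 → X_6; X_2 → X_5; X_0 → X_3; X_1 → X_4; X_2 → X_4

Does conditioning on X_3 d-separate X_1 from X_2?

4 paths connect X_1 and X_2; each must be blocked for d-separation to hold:
Path 1: X_1 → X_5 ← X_2
  X_5 is a collider here and neither X_5 nor any of its descendants is conditioned on, so the collider stays closed — the path is blocked at X_5.
Path 2: X_1 → X_5 → X_6 ← X_2
  X_6 is a collider here and neither X_6 nor any of its descendants is conditioned on, so the collider stays closed — the path is blocked at X_6.
Path 3: X_1 → X_4 ← X_3 ← X_2
  X_4 is a collider here and neither X_4 nor any of its descendants is conditioned on, so the collider stays closed — the path is blocked at X_4.
Path 4: X_1 → X_4 ← X_2
  X_4 is a collider here and neither X_4 nor any of its descendants is conditioned on, so the collider stays closed — the path is blocked at X_4.
Since every path is blocked, d-separation holds.

Yes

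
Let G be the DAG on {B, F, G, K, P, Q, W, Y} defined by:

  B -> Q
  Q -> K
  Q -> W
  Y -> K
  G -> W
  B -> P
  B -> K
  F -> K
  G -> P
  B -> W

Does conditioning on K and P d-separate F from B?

There are 4 undirected paths between F and B; checking each against the conditioning set {K, P}:
Path 1: F → K ← B
  K is a collider and K is conditioned on, which opens it — no node blocks this path, so it is active.
Path 2: F → K ← Q ← B
  K is a collider and K is conditioned on, which opens it; Q is a chain and Q is not conditioned on — no node blocks this path, so it is active.
Path 3: F → K ← Q → W ← B
  W is a collider here and neither W nor any of its descendants is conditioned on, so the collider stays closed — the path is blocked at W.
Path 4: F → K ← Q → W ← G → P ← B
  W is a collider here and neither W nor any of its descendants is conditioned on, so the collider stays closed — the path is blocked at W.
At least one path is unblocked, so d-separation fails.

No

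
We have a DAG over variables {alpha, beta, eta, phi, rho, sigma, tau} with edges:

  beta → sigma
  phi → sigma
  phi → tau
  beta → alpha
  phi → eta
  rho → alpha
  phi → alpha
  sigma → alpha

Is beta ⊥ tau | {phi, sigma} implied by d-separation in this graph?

Yes — beta and tau are d-separated given {phi, sigma}.

4 paths connect beta and tau; each must be blocked for d-separation to hold:
  1. beta → sigma ← phi → tau — sigma:collider[open]; phi:fork[blocks] ⇒ blocked
  2. beta → sigma → alpha ← phi → tau — sigma:chain[blocks]; alpha:collider[blocks]; phi:fork[blocks] ⇒ blocked
  3. beta → alpha ← phi → tau — alpha:collider[blocks]; phi:fork[blocks] ⇒ blocked
  4. beta → alpha ← sigma ← phi → tau — alpha:collider[blocks]; sigma:chain[blocks]; phi:fork[blocks] ⇒ blocked
Every path is blocked, so beta and tau are d-separated given {phi, sigma}.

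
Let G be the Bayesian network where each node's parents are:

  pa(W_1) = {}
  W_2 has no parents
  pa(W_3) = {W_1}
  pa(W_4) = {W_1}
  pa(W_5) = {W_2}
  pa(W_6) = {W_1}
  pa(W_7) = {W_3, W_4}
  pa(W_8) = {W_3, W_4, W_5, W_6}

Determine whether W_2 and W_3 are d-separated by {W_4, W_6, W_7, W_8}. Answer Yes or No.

5 paths connect W_2 and W_3; each must be blocked for d-separation to hold:
Path 1: W_2 → W_5 → W_8 ← W_6 ← W_1 → W_3
  W_6 is a chain here and W_6 is conditioned on, so the path is blocked at W_6.
Path 2: W_2 → W_5 → W_8 ← W_6 ← W_1 → W_4 → W_7 ← W_3
  W_6 is a chain here and W_6 is conditioned on, so the path is blocked at W_6.
Path 3: W_2 → W_5 → W_8 ← W_3
  W_5 is a chain and W_5 is not conditioned on; W_8 is a collider and W_8 is conditioned on, which opens it — no node blocks this path, so it is active.
Path 4: W_2 → W_5 → W_8 ← W_4 ← W_1 → W_3
  W_4 is a chain here and W_4 is conditioned on, so the path is blocked at W_4.
Path 5: W_2 → W_5 → W_8 ← W_4 → W_7 ← W_3
  W_4 is a fork here and W_4 is conditioned on, so the path is blocked at W_4.
Because an active path exists, W_2 and W_3 are not d-separated.

No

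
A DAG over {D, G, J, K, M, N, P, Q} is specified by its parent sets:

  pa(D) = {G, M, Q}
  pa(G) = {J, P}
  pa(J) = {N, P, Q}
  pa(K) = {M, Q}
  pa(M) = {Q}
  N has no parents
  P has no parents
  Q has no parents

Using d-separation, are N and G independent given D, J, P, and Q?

5 paths connect N and G; each must be blocked for d-separation to hold:
  1. N → J ← Q → D ← G — J:collider[open]; Q:fork[blocks]; D:collider[open] ⇒ blocked
  2. N → J ← Q → K ← M → D ← G — J:collider[open]; Q:fork[blocks]; K:collider[blocks]; M:fork[open]; D:collider[open] ⇒ blocked
  3. N → J ← Q → M → D ← G — J:collider[open]; Q:fork[blocks]; M:chain[open]; D:collider[open] ⇒ blocked
  4. N → J → G — J:chain[blocks] ⇒ blocked
  5. N → J ← P → G — J:collider[open]; P:fork[blocks] ⇒ blocked
Every path is blocked, so N and G are d-separated given {D, J, P, Q}.

Yes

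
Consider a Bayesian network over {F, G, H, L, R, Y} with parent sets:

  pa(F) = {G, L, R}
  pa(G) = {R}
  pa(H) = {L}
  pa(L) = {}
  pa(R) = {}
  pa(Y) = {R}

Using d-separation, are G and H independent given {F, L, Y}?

Yes

Enumerating the 2 paths from G to H and testing each for blocking by {F, L, Y}:
Path 1: G → F ← L → H
  L is a fork here and L is conditioned on, so the path is blocked at L.
Path 2: G ← R → F ← L → H
  L is a fork here and L is conditioned on, so the path is blocked at L.
All paths are blocked; G ⊥ H | {F, L, Y} holds.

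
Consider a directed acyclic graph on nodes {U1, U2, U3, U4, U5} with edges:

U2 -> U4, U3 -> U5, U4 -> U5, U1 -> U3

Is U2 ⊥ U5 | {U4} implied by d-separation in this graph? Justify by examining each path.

There is one path between U2 and U5:
  1. U2 → U4 → U5 — U4:chain[blocks] ⇒ blocked
All paths are blocked; U2 ⊥ U5 | {U4} holds.

Yes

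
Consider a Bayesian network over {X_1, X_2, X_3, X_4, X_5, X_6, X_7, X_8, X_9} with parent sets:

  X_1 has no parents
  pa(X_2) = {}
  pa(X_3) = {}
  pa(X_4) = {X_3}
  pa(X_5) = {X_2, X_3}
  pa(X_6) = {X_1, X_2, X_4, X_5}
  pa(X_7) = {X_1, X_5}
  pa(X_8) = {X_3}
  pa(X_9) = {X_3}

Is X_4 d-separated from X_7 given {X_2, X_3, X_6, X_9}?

6 paths connect X_4 and X_7; each must be blocked for d-separation to hold:
  1. X_4 ← X_3 → X_5 ← X_2 → X_6 ← X_1 → X_7 — X_3:fork[blocks]; X_5:collider[open]; X_2:fork[blocks]; X_6:collider[open]; X_1:fork[open] ⇒ blocked
  2. X_4 ← X_3 → X_5 → X_7 — X_3:fork[blocks]; X_5:chain[open] ⇒ blocked
  3. X_4 ← X_3 → X_5 → X_6 ← X_1 → X_7 — X_3:fork[blocks]; X_5:chain[open]; X_6:collider[open]; X_1:fork[open] ⇒ blocked
  4. X_4 → X_6 ← X_5 → X_7 — X_6:collider[open]; X_5:fork[open] ⇒ active
  5. X_4 → X_6 ← X_2 → X_5 → X_7 — X_6:collider[open]; X_2:fork[blocks]; X_5:chain[open] ⇒ blocked
  6. X_4 → X_6 ← X_1 → X_7 — X_6:collider[open]; X_1:fork[open] ⇒ active
Since the path X_4 → X_6 ← X_5 → X_7 is active, X_4 and X_7 are not d-separated given {X_2, X_3, X_6, X_9}.

No — X_4 and X_7 are not d-separated given {X_2, X_3, X_6, X_9}.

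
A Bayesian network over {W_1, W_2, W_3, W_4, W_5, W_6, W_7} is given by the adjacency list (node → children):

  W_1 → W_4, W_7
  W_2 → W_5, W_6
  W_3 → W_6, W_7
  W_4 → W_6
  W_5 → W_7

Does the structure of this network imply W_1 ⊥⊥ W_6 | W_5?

No

3 paths connect W_1 and W_6; each must be blocked for d-separation to hold:
Path 1: W_1 → W_4 → W_6
  W_4 is a chain and W_4 is not conditioned on — no node blocks this path, so it is active.
Path 2: W_1 → W_7 ← W_3 → W_6
  W_7 is a collider here and neither W_7 nor any of its descendants is conditioned on, so the collider stays closed — the path is blocked at W_7.
Path 3: W_1 → W_7 ← W_5 ← W_2 → W_6
  W_7 is a collider here and neither W_7 nor any of its descendants is conditioned on, so the collider stays closed — the path is blocked at W_7.
Since the path W_1 → W_4 → W_6 is active, W_1 and W_6 are not d-separated given {W_5}.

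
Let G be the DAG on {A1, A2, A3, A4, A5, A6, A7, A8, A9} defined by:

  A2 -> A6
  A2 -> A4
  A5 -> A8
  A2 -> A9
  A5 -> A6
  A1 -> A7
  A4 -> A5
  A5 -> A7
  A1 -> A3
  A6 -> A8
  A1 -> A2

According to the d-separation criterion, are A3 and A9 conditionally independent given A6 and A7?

We examine all 4 paths between A3 and A9:
  1. A3 ← A1 → A7 ← A5 ← A4 ← A2 → A9 — A1:fork[open]; A7:collider[open]; A5:chain[open]; A4:chain[open]; A2:fork[open] ⇒ active
  2. A3 ← A1 → A7 ← A5 → A6 ← A2 → A9 — A1:fork[open]; A7:collider[open]; A5:fork[open]; A6:collider[open]; A2:fork[open] ⇒ active
  3. A3 ← A1 → A7 ← A5 → A8 ← A6 ← A2 → A9 — A1:fork[open]; A7:collider[open]; A5:fork[open]; A8:collider[blocks]; A6:chain[blocks]; A2:fork[open] ⇒ blocked
  4. A3 ← A1 → A2 → A9 — A1:fork[open]; A2:chain[open] ⇒ active
At least one path is unblocked, so d-separation fails.

No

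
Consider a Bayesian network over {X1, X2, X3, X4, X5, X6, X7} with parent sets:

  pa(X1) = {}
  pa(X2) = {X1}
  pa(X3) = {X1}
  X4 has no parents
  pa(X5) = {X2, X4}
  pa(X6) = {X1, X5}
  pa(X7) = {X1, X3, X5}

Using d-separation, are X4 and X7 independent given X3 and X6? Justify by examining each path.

No

There are 5 undirected paths between X4 and X7; checking each against the conditioning set {X3, X6}:
Path 1: X4 → X5 → X7
  X5 is a chain and X5 is not conditioned on — no node blocks this path, so it is active.
Path 2: X4 → X5 ← X2 ← X1 → X7
  X5 is a collider and its descendant X6 is conditioned on, which opens it; X2 is a chain and X2 is not conditioned on; X1 is a fork and X1 is not conditioned on — no node blocks this path, so it is active.
Path 3: X4 → X5 ← X2 ← X1 → X3 → X7
  X3 is a chain here and X3 is conditioned on, so the path is blocked at X3.
Path 4: X4 → X5 → X6 ← X1 → X7
  X5 is a chain and X5 is not conditioned on; X6 is a collider and X6 is conditioned on, which opens it; X1 is a fork and X1 is not conditioned on — no node blocks this path, so it is active.
Path 5: X4 → X5 → X6 ← X1 → X3 → X7
  X3 is a chain here and X3 is conditioned on, so the path is blocked at X3.
Since the path X4 → X5 → X7 is active, X4 and X7 are not d-separated given {X3, X6}.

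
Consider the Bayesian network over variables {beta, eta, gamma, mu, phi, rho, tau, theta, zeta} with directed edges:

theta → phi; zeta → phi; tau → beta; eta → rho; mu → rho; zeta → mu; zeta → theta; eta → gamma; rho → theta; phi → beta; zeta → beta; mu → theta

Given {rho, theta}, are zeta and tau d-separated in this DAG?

5 paths connect zeta and tau; each must be blocked for d-separation to hold:
  1. zeta → phi → beta ← tau — phi:chain[open]; beta:collider[blocks] ⇒ blocked
  2. zeta → beta ← tau — beta:collider[blocks] ⇒ blocked
  3. zeta → mu → theta → phi → beta ← tau — mu:chain[open]; theta:chain[blocks]; phi:chain[open]; beta:collider[blocks] ⇒ blocked
  4. zeta → mu → rho → theta → phi → beta ← tau — mu:chain[open]; rho:chain[blocks]; theta:chain[blocks]; phi:chain[open]; beta:collider[blocks] ⇒ blocked
  5. zeta → theta → phi → beta ← tau — theta:chain[blocks]; phi:chain[open]; beta:collider[blocks] ⇒ blocked
Every path is blocked, so zeta and tau are d-separated given {rho, theta}.

Yes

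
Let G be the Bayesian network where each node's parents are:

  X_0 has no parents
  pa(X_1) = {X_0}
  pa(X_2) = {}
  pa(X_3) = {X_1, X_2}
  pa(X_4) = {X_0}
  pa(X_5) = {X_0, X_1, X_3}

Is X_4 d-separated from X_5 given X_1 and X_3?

We examine all 3 paths between X_4 and X_5:
  1. X_4 ← X_0 → X_5 — X_0:fork[open] ⇒ active
  2. X_4 ← X_0 → X_1 → X_3 → X_5 — X_0:fork[open]; X_1:chain[blocks]; X_3:chain[blocks] ⇒ blocked
  3. X_4 ← X_0 → X_1 → X_5 — X_0:fork[open]; X_1:chain[blocks] ⇒ blocked
Since the path X_4 ← X_0 → X_5 is active, X_4 and X_5 are not d-separated given {X_1, X_3}.

No — X_4 and X_5 are not d-separated given {X_1, X_3}.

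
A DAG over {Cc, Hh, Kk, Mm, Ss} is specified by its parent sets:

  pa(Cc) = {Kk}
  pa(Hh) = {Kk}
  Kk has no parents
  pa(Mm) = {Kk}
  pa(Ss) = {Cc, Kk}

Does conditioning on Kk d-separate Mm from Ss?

Yes

We examine all 2 paths between Mm and Ss:
Path 1: Mm ← Kk → Ss
  Kk is a fork here and Kk is conditioned on, so the path is blocked at Kk.
Path 2: Mm ← Kk → Cc → Ss
  Kk is a fork here and Kk is conditioned on, so the path is blocked at Kk.
All paths are blocked; Mm ⊥ Ss | {Kk} holds.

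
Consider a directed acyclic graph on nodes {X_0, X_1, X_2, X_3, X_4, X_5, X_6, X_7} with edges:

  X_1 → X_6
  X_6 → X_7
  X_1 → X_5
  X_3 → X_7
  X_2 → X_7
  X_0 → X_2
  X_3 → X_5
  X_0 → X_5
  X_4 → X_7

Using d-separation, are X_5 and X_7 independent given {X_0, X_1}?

No — X_5 and X_7 are not d-separated given {X_0, X_1}.

We examine all 3 paths between X_5 and X_7:
Path 1: X_5 ← X_1 → X_6 → X_7
  X_1 is a fork here and X_1 is conditioned on, so the path is blocked at X_1.
Path 2: X_5 ← X_0 → X_2 → X_7
  X_0 is a fork here and X_0 is conditioned on, so the path is blocked at X_0.
Path 3: X_5 ← X_3 → X_7
  X_3 is a fork and X_3 is not conditioned on — no node blocks this path, so it is active.
At least one path is unblocked, so d-separation fails.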